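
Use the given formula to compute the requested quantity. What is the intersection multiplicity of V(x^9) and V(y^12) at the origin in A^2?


The intersection multiplicity of V(x^a) and V(y^b) at the origin is:
I(O; V(x^9), V(y^12)) = dim_k(k[x,y]/(x^9, y^12))
A basis for k[x,y]/(x^9, y^12) is the set of monomials x^i * y^j
where 0 <= i < 9 and 0 <= j < 12.
The number of such monomials is 9 * 12 = 108

108


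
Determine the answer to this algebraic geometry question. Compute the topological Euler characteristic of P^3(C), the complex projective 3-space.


The complex projective space P^3 has one cell in each even real dimension 0, 2, ..., 6.
The cohomology groups are H^{2k}(P^3) = Z for k = 0,...,3, and 0 otherwise.
Euler characteristic = sum of Betti numbers = 1 per even-dimensional cohomology group.
chi(P^3) = 3 + 1 = 4

4


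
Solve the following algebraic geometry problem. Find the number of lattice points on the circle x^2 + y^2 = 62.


Systematically check integer values of x where x^2 <= 62.
For each valid x, check if 62 - x^2 is a perfect square.
Total integer solutions found: 0

0


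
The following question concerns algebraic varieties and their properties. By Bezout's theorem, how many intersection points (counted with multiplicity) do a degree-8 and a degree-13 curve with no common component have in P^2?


Bezout's theorem states the intersection count equals the product of degrees.
Intersection count = 8 * 13 = 104

104


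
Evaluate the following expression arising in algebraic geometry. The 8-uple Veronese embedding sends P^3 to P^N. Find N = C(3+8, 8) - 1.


The Veronese embedding v_d: P^n -> P^N maps each point to all
degree-d monomials in n+1 homogeneous coordinates.
N = C(n+d, d) - 1
N = C(3+8, 8) - 1
N = C(11, 8) - 1
C(11, 8) = 165
N = 165 - 1 = 164

164


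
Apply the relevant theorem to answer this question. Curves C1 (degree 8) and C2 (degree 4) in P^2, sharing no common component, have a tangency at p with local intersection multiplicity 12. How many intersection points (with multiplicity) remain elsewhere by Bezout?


By Bezout's theorem, the total intersection number is d1 * d2.
Total = 8 * 4 = 32
Intersection multiplicity at p = 12
Remaining intersections = 32 - 12 = 20

20


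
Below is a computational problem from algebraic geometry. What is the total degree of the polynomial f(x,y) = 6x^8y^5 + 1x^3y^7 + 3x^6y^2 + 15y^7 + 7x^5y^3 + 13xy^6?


Examine each term for its total degree (sum of exponents).
  Term '6x^8y^5' has total degree 8+5 = 13.
  Term '1x^3y^7' has total degree 3+7 = 10.
  Term '3x^6y^2' has total degree 6+2 = 8.
  Term '15y^7' has total degree 0+7 = 7.
  Term '7x^5y^3' has total degree 5+3 = 8.
  Term '13xy^6' has total degree 1+6 = 7.
The maximum total degree among all terms is 13.

13


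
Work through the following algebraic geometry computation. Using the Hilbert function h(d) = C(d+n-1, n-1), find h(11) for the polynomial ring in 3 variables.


The Hilbert function for the polynomial ring in 3 variables is:
h(d) = C(d+n-1, n-1)
h(11) = C(11+3-1, 3-1) = C(13, 2)
= 13! / (2! * 11!)
= 78

78


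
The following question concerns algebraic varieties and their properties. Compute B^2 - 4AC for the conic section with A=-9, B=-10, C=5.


The discriminant of a conic Ax^2 + Bxy + Cy^2 + ... = 0 is B^2 - 4AC.
B^2 = (-10)^2 = 100
4AC = 4*(-9)*5 = -180
Discriminant = 100 + 180 = 280

280


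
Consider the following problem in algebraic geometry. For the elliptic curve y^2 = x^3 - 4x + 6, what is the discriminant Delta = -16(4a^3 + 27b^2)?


Compute each component:
4a^3 = 4*(-4)^3 = 4*(-64) = -256
27b^2 = 27*6^2 = 27*36 = 972
4a^3 + 27b^2 = -256 + 972 = 716
Delta = -16*716 = -11456

-11456


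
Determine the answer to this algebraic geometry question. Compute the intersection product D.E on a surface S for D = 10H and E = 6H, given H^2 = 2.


Using bilinearity of the intersection pairing on a surface S:
(aH).(bH) = ab * (H.H)
We have H^2 = 2.
D.E = (10H).(6H) = 10*6*2
= 60*2
= 120

120


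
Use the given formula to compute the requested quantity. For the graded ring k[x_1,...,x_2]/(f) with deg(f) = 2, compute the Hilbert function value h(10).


For R = k[x_1,...,x_n]/(f) with f homogeneous of degree e:
The Hilbert series is (1 - t^e)/(1 - t)^n.
So h(d) = C(d+n-1, n-1) - C(d-e+n-1, n-1) for d >= e.
With n=2, e=2, d=10:
C(10+2-1, 2-1) = C(11, 1) = 11
C(10-2+2-1, 2-1) = C(9, 1) = 9
h(10) = 11 - 9 = 2

2


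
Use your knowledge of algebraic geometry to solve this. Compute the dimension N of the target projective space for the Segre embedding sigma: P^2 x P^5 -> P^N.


The Segre embedding maps P^m x P^n into P^N via
all products of coordinates from each factor.
N = (m+1)(n+1) - 1
N = (2+1)(5+1) - 1
N = 3*6 - 1
N = 18 - 1 = 17

17


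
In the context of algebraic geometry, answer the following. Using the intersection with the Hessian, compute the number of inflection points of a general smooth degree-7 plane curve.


For a general smooth plane curve C of degree d, the inflection points are
the intersection of C with its Hessian curve, which has degree 3(d-2).
By Bezout, the total intersection number is d * 3(d-2) = 7 * 15 = 105.
For a general curve every flex is ordinary, so each contributes
multiplicity 1 to C·Hess(C), and the number of distinct inflection
points is 3d(d-2).
Inflection points = 3*7*(7-2) = 3*7*5 = 105

105


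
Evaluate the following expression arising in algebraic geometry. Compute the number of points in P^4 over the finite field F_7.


P^4(F_7) has (q^(n+1) - 1)/(q - 1) points.
= 7^4 + 7^3 + 7^2 + 7^1 + 7^0
= 2401 + 343 + 49 + 7 + 1
= 2801

2801


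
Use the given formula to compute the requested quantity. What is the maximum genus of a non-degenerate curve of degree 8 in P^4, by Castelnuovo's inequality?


Castelnuovo's bound: write d - 1 = m(r-1) + epsilon with 0 <= epsilon < r-1.
d - 1 = 8 - 1 = 7
r - 1 = 4 - 1 = 3
7 = 2*3 + 1, so m = 2, epsilon = 1
pi(d, r) = m(m-1)(r-1)/2 + m*epsilon
= 2*1*3/2 + 2*1
= 6/2 + 2
= 3 + 2 = 5

5


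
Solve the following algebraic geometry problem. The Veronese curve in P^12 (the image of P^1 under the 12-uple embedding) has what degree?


The rational normal curve in P^12 is the image of P^1 under the 12-uple Veronese.
A general hyperplane in P^12 pulls back to a degree-12 form on P^1, which has 12 zeros,
so the curve meets a general hyperplane in 12 points. Degree = 12.

12


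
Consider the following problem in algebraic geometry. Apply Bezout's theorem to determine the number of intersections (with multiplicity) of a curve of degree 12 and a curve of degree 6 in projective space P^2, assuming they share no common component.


Bezout's theorem states the intersection count equals the product of degrees.
Intersection count = 12 * 6 = 72

72


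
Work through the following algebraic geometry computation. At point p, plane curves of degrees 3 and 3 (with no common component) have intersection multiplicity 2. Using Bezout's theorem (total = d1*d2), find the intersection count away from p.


By Bezout's theorem, the total intersection number is d1 * d2.
Total = 3 * 3 = 9
Intersection multiplicity at p = 2
Remaining intersections = 9 - 2 = 7

7


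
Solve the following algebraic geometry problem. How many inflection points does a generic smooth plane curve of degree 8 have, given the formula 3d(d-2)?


For a general smooth plane curve C of degree d, the inflection points are
the intersection of C with its Hessian curve, which has degree 3(d-2).
By Bezout, the total intersection number is d * 3(d-2) = 8 * 18 = 144.
For a general curve every flex is ordinary, so each contributes
multiplicity 1 to C·Hess(C), and the number of distinct inflection
points is 3d(d-2).
Inflection points = 3*8*(8-2) = 3*8*6 = 144

144


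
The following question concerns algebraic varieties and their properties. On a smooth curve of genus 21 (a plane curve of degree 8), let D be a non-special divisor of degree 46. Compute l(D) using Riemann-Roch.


First, compute the genus of a smooth plane curve of degree 8:
g = (d-1)(d-2)/2 = (8-1)(8-2)/2 = 21
For a non-special divisor D (i.e., h^1(D) = 0), Riemann-Roch gives:
l(D) = deg(D) - g + 1
Since deg(D) = 46 >= 2g - 1 = 41, D is non-special.
l(D) = 46 - 21 + 1 = 26

26


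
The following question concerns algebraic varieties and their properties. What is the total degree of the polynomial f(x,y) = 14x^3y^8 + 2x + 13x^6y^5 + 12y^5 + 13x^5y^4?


Examine each term for its total degree (sum of exponents).
  Term '14x^3y^8' has total degree 3+8 = 11.
  Term '2x' has total degree 1+0 = 1.
  Term '13x^6y^5' has total degree 6+5 = 11.
  Term '12y^5' has total degree 0+5 = 5.
  Term '13x^5y^4' has total degree 5+4 = 9.
The maximum total degree among all terms is 11.

11


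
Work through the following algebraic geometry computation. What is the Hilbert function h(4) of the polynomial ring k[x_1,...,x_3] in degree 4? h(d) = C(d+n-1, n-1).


The Hilbert function for the polynomial ring in 3 variables is:
h(d) = C(d+n-1, n-1)
h(4) = C(4+3-1, 3-1) = C(6, 2)
= 6! / (2! * 4!)
= 15

15


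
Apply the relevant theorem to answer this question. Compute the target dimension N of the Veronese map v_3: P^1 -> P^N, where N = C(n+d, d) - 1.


The Veronese embedding v_d: P^n -> P^N maps each point to all
degree-d monomials in n+1 homogeneous coordinates.
N = C(n+d, d) - 1
N = C(1+3, 3) - 1
N = C(4, 3) - 1
C(4, 3) = 4
N = 4 - 1 = 3

3


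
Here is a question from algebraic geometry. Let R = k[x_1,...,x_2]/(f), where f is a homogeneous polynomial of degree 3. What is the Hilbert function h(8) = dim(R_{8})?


For R = k[x_1,...,x_n]/(f) with f homogeneous of degree e:
The Hilbert series is (1 - t^e)/(1 - t)^n.
So h(d) = C(d+n-1, n-1) - C(d-e+n-1, n-1) for d >= e.
With n=2, e=3, d=8:
C(8+2-1, 2-1) = C(9, 1) = 9
C(8-3+2-1, 2-1) = C(6, 1) = 6
h(8) = 9 - 6 = 3

3


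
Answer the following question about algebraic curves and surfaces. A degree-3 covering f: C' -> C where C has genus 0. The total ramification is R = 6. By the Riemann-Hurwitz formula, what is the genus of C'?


Riemann-Hurwitz formula: 2g' - 2 = d(2g - 2) + R
Given: d = 3, g = 0, R = 6
2g' - 2 = 3*(2*0 - 2) + 6
2g' - 2 = 3*(-2) + 6
2g' - 2 = -6 + 6 = 0
2g' = 2
g' = 1

1


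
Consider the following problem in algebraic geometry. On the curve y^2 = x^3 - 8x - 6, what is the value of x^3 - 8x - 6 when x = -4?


Compute x^3 - 8x - 6 at x = -4:
x^3 = (-4)^3 = -64
(-8)*x = (-8)*(-4) = 32
Sum: -64 + 32 - 6 = -38

-38


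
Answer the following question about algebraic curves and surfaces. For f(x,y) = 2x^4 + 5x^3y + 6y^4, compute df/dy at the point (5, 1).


df/dy = 5*x^3 + 4*6*y^3
At (5,1): 5*5^3 + 4*6*1^3
= 625 + 24
= 649

649


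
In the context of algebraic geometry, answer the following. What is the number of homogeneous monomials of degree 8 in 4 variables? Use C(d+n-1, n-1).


The number of degree-8 monomials in 4 variables is C(d+n-1, n-1).
= C(8+4-1, 4-1) = C(11, 3)
= 165

165


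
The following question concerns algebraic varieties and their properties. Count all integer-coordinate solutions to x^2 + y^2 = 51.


Systematically check integer values of x where x^2 <= 51.
For each valid x, check if 51 - x^2 is a perfect square.
Total integer solutions found: 0

0


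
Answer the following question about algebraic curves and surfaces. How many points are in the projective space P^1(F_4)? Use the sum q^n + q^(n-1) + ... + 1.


P^1(F_4) has (q^(n+1) - 1)/(q - 1) points.
= 4^1 + 4^0
= 4 + 1
= 5

5


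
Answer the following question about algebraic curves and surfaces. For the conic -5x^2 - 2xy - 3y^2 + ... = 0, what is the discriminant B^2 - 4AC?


The discriminant of a conic Ax^2 + Bxy + Cy^2 + ... = 0 is B^2 - 4AC.
B^2 = (-2)^2 = 4
4AC = 4*(-5)*(-3) = 60
Discriminant = 4 - 60 = -56

-56


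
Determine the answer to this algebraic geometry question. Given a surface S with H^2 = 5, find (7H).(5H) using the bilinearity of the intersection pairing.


Using bilinearity of the intersection pairing on a surface S:
(aH).(bH) = ab * (H.H)
We have H^2 = 5.
D.E = (7H).(5H) = 7*5*5
= 35*5
= 175

175


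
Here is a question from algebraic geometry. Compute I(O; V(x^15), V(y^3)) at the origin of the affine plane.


The intersection multiplicity of V(x^a) and V(y^b) at the origin is:
I(O; V(x^15), V(y^3)) = dim_k(k[x,y]/(x^15, y^3))
A basis for k[x,y]/(x^15, y^3) is the set of monomials x^i * y^j
where 0 <= i < 15 and 0 <= j < 3.
The number of such monomials is 15 * 3 = 45

45


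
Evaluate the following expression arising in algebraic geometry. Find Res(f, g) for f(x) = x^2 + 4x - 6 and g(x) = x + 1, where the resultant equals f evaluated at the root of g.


For Res(f, x - c), we evaluate f at x = c.
f(-1) = (-1)^2 + 4*(-1) - 6
= 1 - 4 - 6
= -3 - 6 = -9
Res(f, g) = -9

-9


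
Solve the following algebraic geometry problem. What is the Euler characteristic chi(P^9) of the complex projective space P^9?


The complex projective space P^9 has one cell in each even real dimension 0, 2, ..., 18.
The cohomology groups are H^{2k}(P^9) = Z for k = 0,...,9, and 0 otherwise.
Euler characteristic = sum of Betti numbers = 1 per even-dimensional cohomology group.
chi(P^9) = 9 + 1 = 10

10


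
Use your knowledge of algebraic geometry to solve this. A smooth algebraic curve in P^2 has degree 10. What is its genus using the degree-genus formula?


Using the genus formula for smooth plane curves:
g = (d-1)(d-2)/2
g = (10-1)(10-2)/2
g = 9*8/2
g = 72/2 = 36

36


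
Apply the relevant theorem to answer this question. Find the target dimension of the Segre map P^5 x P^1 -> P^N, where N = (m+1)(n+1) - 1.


The Segre embedding maps P^m x P^n into P^N via
all products of coordinates from each factor.
N = (m+1)(n+1) - 1
N = (5+1)(1+1) - 1
N = 6*2 - 1
N = 12 - 1 = 11

11


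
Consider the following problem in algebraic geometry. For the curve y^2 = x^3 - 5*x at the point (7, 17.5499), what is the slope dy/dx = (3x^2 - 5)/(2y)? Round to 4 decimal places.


Using implicit differentiation of y^2 = x^3 - 5*x:
2y * dy/dx = 3x^2 - 5
dy/dx = (3x^2 - 5)/(2y)
Numerator: 3*7^2 - 5 = 142
Denominator: 2*17.5499 = 35.0998
dy/dx = 142/35.0998 = 4.0456

4.0456


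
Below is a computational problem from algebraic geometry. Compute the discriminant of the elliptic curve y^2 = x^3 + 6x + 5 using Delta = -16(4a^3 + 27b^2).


Compute each component:
4a^3 = 4*6^3 = 4*216 = 864
27b^2 = 27*5^2 = 27*25 = 675
4a^3 + 27b^2 = 864 + 675 = 1539
Delta = -16*1539 = -24624

-24624


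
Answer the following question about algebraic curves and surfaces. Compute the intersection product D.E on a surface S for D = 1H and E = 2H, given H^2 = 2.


Using bilinearity of the intersection pairing on a surface S:
(aH).(bH) = ab * (H.H)
We have H^2 = 2.
D.E = (1H).(2H) = 1*2*2
= 2*2
= 4

4


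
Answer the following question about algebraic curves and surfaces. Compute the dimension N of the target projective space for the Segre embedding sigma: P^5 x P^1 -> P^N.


The Segre embedding maps P^m x P^n into P^N via
all products of coordinates from each factor.
N = (m+1)(n+1) - 1
N = (5+1)(1+1) - 1
N = 6*2 - 1
N = 12 - 1 = 11

11


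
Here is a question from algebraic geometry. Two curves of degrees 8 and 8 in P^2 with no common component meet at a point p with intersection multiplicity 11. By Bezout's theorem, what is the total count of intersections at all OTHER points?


By Bezout's theorem, the total intersection number is d1 * d2.
Total = 8 * 8 = 64
Intersection multiplicity at p = 11
Remaining intersections = 64 - 11 = 53

53


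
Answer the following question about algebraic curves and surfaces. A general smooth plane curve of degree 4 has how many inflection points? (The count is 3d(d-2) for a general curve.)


For a general smooth plane curve C of degree d, the inflection points are
the intersection of C with its Hessian curve, which has degree 3(d-2).
By Bezout, the total intersection number is d * 3(d-2) = 4 * 6 = 24.
For a general curve every flex is ordinary, so each contributes
multiplicity 1 to C·Hess(C), and the number of distinct inflection
points is 3d(d-2).
Inflection points = 3*4*(4-2) = 3*4*2 = 24

24


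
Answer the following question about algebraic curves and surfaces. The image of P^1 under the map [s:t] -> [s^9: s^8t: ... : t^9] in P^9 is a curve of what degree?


The rational normal curve in P^9 is the image of P^1 under the 9-uple Veronese.
A general hyperplane in P^9 pulls back to a degree-9 form on P^1, which has 9 zeros,
so the curve meets a general hyperplane in 9 points. Degree = 9.

9


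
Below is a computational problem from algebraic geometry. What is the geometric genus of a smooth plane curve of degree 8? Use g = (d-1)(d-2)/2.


Using the genus formula for smooth plane curves:
g = (d-1)(d-2)/2
g = (8-1)(8-2)/2
g = 7*6/2
g = 42/2 = 21

21


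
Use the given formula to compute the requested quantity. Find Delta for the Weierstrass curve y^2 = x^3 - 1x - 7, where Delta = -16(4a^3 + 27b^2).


Compute each component:
4a^3 = 4*(-1)^3 = 4*(-1) = -4
27b^2 = 27*(-7)^2 = 27*49 = 1323
4a^3 + 27b^2 = -4 + 1323 = 1319
Delta = -16*1319 = -21104

-21104


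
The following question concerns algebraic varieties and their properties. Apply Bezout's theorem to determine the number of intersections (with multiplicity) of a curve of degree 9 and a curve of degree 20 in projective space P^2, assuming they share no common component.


Bezout's theorem states the intersection count equals the product of degrees.
Intersection count = 9 * 20 = 180

180


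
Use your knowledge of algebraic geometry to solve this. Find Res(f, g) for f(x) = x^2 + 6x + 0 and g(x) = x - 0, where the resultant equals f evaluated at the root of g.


For Res(f, x - c), we evaluate f at x = c.
f(0) = 0^2 + 6*0 + 0
= 0 + 0 + 0
= 0 + 0 = 0
Res(f, g) = 0

0


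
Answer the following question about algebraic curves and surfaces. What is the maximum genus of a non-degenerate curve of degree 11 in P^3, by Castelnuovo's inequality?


Castelnuovo's bound: write d - 1 = m(r-1) + epsilon with 0 <= epsilon < r-1.
d - 1 = 11 - 1 = 10
r - 1 = 3 - 1 = 2
10 = 5*2 + 0, so m = 5, epsilon = 0
pi(d, r) = m(m-1)(r-1)/2 + m*epsilon
= 5*4*2/2 + 5*0
= 40/2 + 0
= 20 + 0 = 20

20


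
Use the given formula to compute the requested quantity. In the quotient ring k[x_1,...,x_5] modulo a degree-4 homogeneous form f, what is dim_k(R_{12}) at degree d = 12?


For R = k[x_1,...,x_n]/(f) with f homogeneous of degree e:
The Hilbert series is (1 - t^e)/(1 - t)^n.
So h(d) = C(d+n-1, n-1) - C(d-e+n-1, n-1) for d >= e.
With n=5, e=4, d=12:
C(12+5-1, 5-1) = C(16, 4) = 1820
C(12-4+5-1, 5-1) = C(12, 4) = 495
h(12) = 1820 - 495 = 1325

1325


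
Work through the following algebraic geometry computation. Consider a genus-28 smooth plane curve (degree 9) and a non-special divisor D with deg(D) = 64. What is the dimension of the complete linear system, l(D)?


First, compute the genus of a smooth plane curve of degree 9:
g = (d-1)(d-2)/2 = (9-1)(9-2)/2 = 28
For a non-special divisor D (i.e., h^1(D) = 0), Riemann-Roch gives:
l(D) = deg(D) - g + 1
Since deg(D) = 64 >= 2g - 1 = 55, D is non-special.
l(D) = 64 - 28 + 1 = 37

37


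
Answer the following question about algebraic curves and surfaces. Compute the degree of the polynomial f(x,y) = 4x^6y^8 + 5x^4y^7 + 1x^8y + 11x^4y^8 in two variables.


Examine each term for its total degree (sum of exponents).
  Term '4x^6y^8' has total degree 6+8 = 14.
  Term '5x^4y^7' has total degree 4+7 = 11.
  Term '1x^8y' has total degree 8+1 = 9.
  Term '11x^4y^8' has total degree 4+8 = 12.
The maximum total degree among all terms is 14.

14


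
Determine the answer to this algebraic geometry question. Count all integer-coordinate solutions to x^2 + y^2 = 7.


Systematically check integer values of x where x^2 <= 7.
For each valid x, check if 7 - x^2 is a perfect square.
Total integer solutions found: 0

0


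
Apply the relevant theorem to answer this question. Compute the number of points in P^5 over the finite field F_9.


P^5(F_9) has (q^(n+1) - 1)/(q - 1) points.
= 9^5 + 9^4 + 9^3 + 9^2 + 9^1 + 9^0
= 59049 + 6561 + 729 + 81 + 9 + 1
= 66430

66430


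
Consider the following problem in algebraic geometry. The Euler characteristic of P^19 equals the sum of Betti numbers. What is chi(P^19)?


The complex projective space P^19 has one cell in each even real dimension 0, 2, ..., 38.
The cohomology groups are H^{2k}(P^19) = Z for k = 0,...,19, and 0 otherwise.
Euler characteristic = sum of Betti numbers = 1 per even-dimensional cohomology group.
chi(P^19) = 19 + 1 = 20

20


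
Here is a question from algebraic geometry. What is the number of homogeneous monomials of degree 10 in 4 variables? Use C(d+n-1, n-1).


The number of degree-10 monomials in 4 variables is C(d+n-1, n-1).
= C(10+4-1, 4-1) = C(13, 3)
= 286

286


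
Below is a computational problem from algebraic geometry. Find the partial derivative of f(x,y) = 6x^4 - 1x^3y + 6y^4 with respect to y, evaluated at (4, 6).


df/dy = (-1)*x^3 + 4*6*y^3
At (4,6): (-1)*4^3 + 4*6*6^3
= -64 + 5184
= 5120

5120


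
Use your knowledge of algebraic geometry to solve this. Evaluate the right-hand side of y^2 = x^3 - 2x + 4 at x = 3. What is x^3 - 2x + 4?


Compute x^3 - 2x + 4 at x = 3:
x^3 = 3^3 = 27
(-2)*x = (-2)*3 = -6
Sum: 27 - 6 + 4 = 25

25


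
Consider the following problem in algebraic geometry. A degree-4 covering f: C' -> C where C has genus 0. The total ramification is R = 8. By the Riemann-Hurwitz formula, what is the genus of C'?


Riemann-Hurwitz formula: 2g' - 2 = d(2g - 2) + R
Given: d = 4, g = 0, R = 8
2g' - 2 = 4*(2*0 - 2) + 8
2g' - 2 = 4*(-2) + 8
2g' - 2 = -8 + 8 = 0
2g' = 2
g' = 1

1


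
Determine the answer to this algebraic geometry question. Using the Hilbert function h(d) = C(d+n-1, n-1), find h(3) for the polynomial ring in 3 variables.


The Hilbert function for the polynomial ring in 3 variables is:
h(d) = C(d+n-1, n-1)
h(3) = C(3+3-1, 3-1) = C(5, 2)
= 5! / (2! * 3!)
= 10

10


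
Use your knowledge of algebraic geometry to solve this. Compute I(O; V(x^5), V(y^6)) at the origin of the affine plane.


The intersection multiplicity of V(x^a) and V(y^b) at the origin is:
I(O; V(x^5), V(y^6)) = dim_k(k[x,y]/(x^5, y^6))
A basis for k[x,y]/(x^5, y^6) is the set of monomials x^i * y^j
where 0 <= i < 5 and 0 <= j < 6.
The number of such monomials is 5 * 6 = 30

30


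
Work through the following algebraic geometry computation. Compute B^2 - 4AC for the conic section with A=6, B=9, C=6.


The discriminant of a conic Ax^2 + Bxy + Cy^2 + ... = 0 is B^2 - 4AC.
B^2 = 9^2 = 81
4AC = 4*6*6 = 144
Discriminant = 81 - 144 = -63

-63


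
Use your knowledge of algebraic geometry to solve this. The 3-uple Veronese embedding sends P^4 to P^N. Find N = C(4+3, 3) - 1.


The Veronese embedding v_d: P^n -> P^N maps each point to all
degree-d monomials in n+1 homogeneous coordinates.
N = C(n+d, d) - 1
N = C(4+3, 3) - 1
N = C(7, 3) - 1
C(7, 3) = 35
N = 35 - 1 = 34

34


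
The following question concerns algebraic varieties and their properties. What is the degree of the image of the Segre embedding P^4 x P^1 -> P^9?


The degree of the Segre variety P^4 x P^1 is C(m+n, m).
= C(5, 4)
= 5

5


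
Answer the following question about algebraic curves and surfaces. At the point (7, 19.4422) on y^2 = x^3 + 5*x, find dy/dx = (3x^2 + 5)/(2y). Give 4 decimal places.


Using implicit differentiation of y^2 = x^3 + 5*x:
2y * dy/dx = 3x^2 + 5
dy/dx = (3x^2 + 5)/(2y)
Numerator: 3*7^2 + 5 = 152
Denominator: 2*19.4422 = 38.8844
dy/dx = 152/38.8844 = 3.9090

3.9090


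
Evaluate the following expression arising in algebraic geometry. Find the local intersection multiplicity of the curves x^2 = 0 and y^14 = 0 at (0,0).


The intersection multiplicity of V(x^a) and V(y^b) at the origin is:
I(O; V(x^2), V(y^14)) = dim_k(k[x,y]/(x^2, y^14))
A basis for k[x,y]/(x^2, y^14) is the set of monomials x^i * y^j
where 0 <= i < 2 and 0 <= j < 14.
The number of such monomials is 2 * 14 = 28

28


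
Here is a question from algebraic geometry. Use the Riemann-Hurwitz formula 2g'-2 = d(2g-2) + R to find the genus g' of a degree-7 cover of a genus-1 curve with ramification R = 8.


Riemann-Hurwitz formula: 2g' - 2 = d(2g - 2) + R
Given: d = 7, g = 1, R = 8
2g' - 2 = 7*(2*1 - 2) + 8
2g' - 2 = 7*0 + 8
2g' - 2 = 0 + 8 = 8
2g' = 10
g' = 5

5


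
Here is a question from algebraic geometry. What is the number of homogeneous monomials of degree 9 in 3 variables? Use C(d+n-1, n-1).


The number of degree-9 monomials in 3 variables is C(d+n-1, n-1).
= C(9+3-1, 3-1) = C(11, 2)
= 55

55


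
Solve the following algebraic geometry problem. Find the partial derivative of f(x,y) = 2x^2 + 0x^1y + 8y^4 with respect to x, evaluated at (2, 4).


df/dx = 2*2*x^1 + 1*0*x^0*y
At (2,4): 2*2*2^1 + 1*0*2^0*4
= 8 + 0
= 8

8


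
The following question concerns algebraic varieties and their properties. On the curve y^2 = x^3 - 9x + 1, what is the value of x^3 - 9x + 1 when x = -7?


Compute x^3 - 9x + 1 at x = -7:
x^3 = (-7)^3 = -343
(-9)*x = (-9)*(-7) = 63
Sum: -343 + 63 + 1 = -279

-279


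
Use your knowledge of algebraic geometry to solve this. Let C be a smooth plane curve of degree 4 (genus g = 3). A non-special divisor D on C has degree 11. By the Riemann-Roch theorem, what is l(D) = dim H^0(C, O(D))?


First, compute the genus of a smooth plane curve of degree 4:
g = (d-1)(d-2)/2 = (4-1)(4-2)/2 = 3
For a non-special divisor D (i.e., h^1(D) = 0), Riemann-Roch gives:
l(D) = deg(D) - g + 1
Since deg(D) = 11 >= 2g - 1 = 5, D is non-special.
l(D) = 11 - 3 + 1 = 9

9


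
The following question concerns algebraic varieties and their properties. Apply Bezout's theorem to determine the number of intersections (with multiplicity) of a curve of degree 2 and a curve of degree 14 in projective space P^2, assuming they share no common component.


Bezout's theorem states the intersection count equals the product of degrees.
Intersection count = 2 * 14 = 28

28


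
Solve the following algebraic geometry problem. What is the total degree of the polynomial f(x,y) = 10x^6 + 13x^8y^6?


Examine each term for its total degree (sum of exponents).
  Term '10x^6' has total degree 6+0 = 6.
  Term '13x^8y^6' has total degree 8+6 = 14.
The maximum total degree among all terms is 14.

14


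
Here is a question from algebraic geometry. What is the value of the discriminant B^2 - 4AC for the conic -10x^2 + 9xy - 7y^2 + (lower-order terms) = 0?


The discriminant of a conic Ax^2 + Bxy + Cy^2 + ... = 0 is B^2 - 4AC.
B^2 = 9^2 = 81
4AC = 4*(-10)*(-7) = 280
Discriminant = 81 - 280 = -199

-199


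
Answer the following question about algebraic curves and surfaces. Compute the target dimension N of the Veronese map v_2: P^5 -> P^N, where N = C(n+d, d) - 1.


The Veronese embedding v_d: P^n -> P^N maps each point to all
degree-d monomials in n+1 homogeneous coordinates.
N = C(n+d, d) - 1
N = C(5+2, 2) - 1
N = C(7, 2) - 1
C(7, 2) = 21
N = 21 - 1 = 20

20


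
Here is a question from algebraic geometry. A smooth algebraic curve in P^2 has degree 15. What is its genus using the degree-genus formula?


Using the genus formula for smooth plane curves:
g = (d-1)(d-2)/2
g = (15-1)(15-2)/2
g = 14*13/2
g = 182/2 = 91

91


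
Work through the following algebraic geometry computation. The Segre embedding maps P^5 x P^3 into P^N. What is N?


The Segre embedding maps P^m x P^n into P^N via
all products of coordinates from each factor.
N = (m+1)(n+1) - 1
N = (5+1)(3+1) - 1
N = 6*4 - 1
N = 24 - 1 = 23

23


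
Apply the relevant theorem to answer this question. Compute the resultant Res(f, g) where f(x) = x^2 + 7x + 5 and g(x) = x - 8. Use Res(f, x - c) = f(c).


For Res(f, x - c), we evaluate f at x = c.
f(8) = 8^2 + 7*8 + 5
= 64 + 56 + 5
= 120 + 5 = 125
Res(f, g) = 125

125


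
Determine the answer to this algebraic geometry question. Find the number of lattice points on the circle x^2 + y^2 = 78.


Systematically check integer values of x where x^2 <= 78.
For each valid x, check if 78 - x^2 is a perfect square.
Total integer solutions found: 0

0


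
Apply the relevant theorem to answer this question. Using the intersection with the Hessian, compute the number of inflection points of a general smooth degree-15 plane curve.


For a general smooth plane curve C of degree d, the inflection points are
the intersection of C with its Hessian curve, which has degree 3(d-2).
By Bezout, the total intersection number is d * 3(d-2) = 15 * 39 = 585.
For a general curve every flex is ordinary, so each contributes
multiplicity 1 to C·Hess(C), and the number of distinct inflection
points is 3d(d-2).
Inflection points = 3*15*(15-2) = 3*15*13 = 585

585


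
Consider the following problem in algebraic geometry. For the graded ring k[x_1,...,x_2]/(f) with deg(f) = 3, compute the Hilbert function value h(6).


For R = k[x_1,...,x_n]/(f) with f homogeneous of degree e:
The Hilbert series is (1 - t^e)/(1 - t)^n.
So h(d) = C(d+n-1, n-1) - C(d-e+n-1, n-1) for d >= e.
With n=2, e=3, d=6:
C(6+2-1, 2-1) = C(7, 1) = 7
C(6-3+2-1, 2-1) = C(4, 1) = 4
h(6) = 7 - 4 = 3

3


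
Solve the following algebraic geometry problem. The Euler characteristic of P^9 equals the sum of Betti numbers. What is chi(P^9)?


The complex projective space P^9 has one cell in each even real dimension 0, 2, ..., 18.
The cohomology groups are H^{2k}(P^9) = Z for k = 0,...,9, and 0 otherwise.
Euler characteristic = sum of Betti numbers = 1 per even-dimensional cohomology group.
chi(P^9) = 9 + 1 = 10

10


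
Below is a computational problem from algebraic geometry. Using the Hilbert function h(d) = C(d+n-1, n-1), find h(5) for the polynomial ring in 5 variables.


The Hilbert function for the polynomial ring in 5 variables is:
h(d) = C(d+n-1, n-1)
h(5) = C(5+5-1, 5-1) = C(9, 4)
= 9! / (4! * 5!)
= 126

126


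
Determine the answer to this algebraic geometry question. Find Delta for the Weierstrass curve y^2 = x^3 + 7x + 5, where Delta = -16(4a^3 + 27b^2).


Compute each component:
4a^3 = 4*7^3 = 4*343 = 1372
27b^2 = 27*5^2 = 27*25 = 675
4a^3 + 27b^2 = 1372 + 675 = 2047
Delta = -16*2047 = -32752

-32752


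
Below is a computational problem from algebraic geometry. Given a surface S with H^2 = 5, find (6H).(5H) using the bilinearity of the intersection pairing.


Using bilinearity of the intersection pairing on a surface S:
(aH).(bH) = ab * (H.H)
We have H^2 = 5.
D.E = (6H).(5H) = 6*5*5
= 30*5
= 150

150


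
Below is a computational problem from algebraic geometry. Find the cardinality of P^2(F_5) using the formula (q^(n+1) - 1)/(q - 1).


P^2(F_5) has (q^(n+1) - 1)/(q - 1) points.
= 5^2 + 5^1 + 5^0
= 25 + 5 + 1
= 31

31


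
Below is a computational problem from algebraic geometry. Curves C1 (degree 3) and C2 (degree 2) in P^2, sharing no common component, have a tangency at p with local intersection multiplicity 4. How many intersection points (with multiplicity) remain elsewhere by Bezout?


By Bezout's theorem, the total intersection number is d1 * d2.
Total = 3 * 2 = 6
Intersection multiplicity at p = 4
Remaining intersections = 6 - 4 = 2

2


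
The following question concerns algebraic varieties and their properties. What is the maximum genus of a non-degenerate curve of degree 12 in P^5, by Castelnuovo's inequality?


Castelnuovo's bound: write d - 1 = m(r-1) + epsilon with 0 <= epsilon < r-1.
d - 1 = 12 - 1 = 11
r - 1 = 5 - 1 = 4
11 = 2*4 + 3, so m = 2, epsilon = 3
pi(d, r) = m(m-1)(r-1)/2 + m*epsilon
= 2*1*4/2 + 2*3
= 8/2 + 6
= 4 + 6 = 10

10


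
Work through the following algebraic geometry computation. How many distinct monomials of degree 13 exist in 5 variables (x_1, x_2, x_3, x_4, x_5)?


The number of degree-13 monomials in 5 variables is C(d+n-1, n-1).
= C(13+5-1, 5-1) = C(17, 4)
= 2380

2380


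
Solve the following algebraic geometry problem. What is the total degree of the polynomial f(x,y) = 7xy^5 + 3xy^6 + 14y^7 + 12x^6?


Examine each term for its total degree (sum of exponents).
  Term '7xy^5' has total degree 1+5 = 6.
  Term '3xy^6' has total degree 1+6 = 7.
  Term '14y^7' has total degree 0+7 = 7.
  Term '12x^6' has total degree 6+0 = 6.
The maximum total degree among all terms is 7.

7


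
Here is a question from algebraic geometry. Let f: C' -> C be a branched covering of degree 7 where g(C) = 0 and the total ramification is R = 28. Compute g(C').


Riemann-Hurwitz formula: 2g' - 2 = d(2g - 2) + R
Given: d = 7, g = 0, R = 28
2g' - 2 = 7*(2*0 - 2) + 28
2g' - 2 = 7*(-2) + 28
2g' - 2 = -14 + 28 = 14
2g' = 16
g' = 8

8


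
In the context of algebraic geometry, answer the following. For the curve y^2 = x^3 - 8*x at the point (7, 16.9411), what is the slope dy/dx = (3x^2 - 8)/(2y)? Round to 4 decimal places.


Using implicit differentiation of y^2 = x^3 - 8*x:
2y * dy/dx = 3x^2 - 8
dy/dx = (3x^2 - 8)/(2y)
Numerator: 3*7^2 - 8 = 139
Denominator: 2*16.9411 = 33.8822
dy/dx = 139/33.8822 = 4.1024

4.1024


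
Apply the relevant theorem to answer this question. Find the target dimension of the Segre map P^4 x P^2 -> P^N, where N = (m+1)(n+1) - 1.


The Segre embedding maps P^m x P^n into P^N via
all products of coordinates from each factor.
N = (m+1)(n+1) - 1
N = (4+1)(2+1) - 1
N = 5*3 - 1
N = 15 - 1 = 14

14


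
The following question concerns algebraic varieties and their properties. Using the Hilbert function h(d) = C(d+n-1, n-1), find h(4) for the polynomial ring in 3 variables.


The Hilbert function for the polynomial ring in 3 variables is:
h(d) = C(d+n-1, n-1)
h(4) = C(4+3-1, 3-1) = C(6, 2)
= 6! / (2! * 4!)
= 15

15


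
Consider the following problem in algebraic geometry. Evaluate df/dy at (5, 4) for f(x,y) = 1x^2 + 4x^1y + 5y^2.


df/dy = 4*x^1 + 2*5*y^1
At (5,4): 4*5^1 + 2*5*4^1
= 20 + 40
= 60

60


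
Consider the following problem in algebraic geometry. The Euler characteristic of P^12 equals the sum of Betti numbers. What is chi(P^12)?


The complex projective space P^12 has one cell in each even real dimension 0, 2, ..., 24.
The cohomology groups are H^{2k}(P^12) = Z for k = 0,...,12, and 0 otherwise.
Euler characteristic = sum of Betti numbers = 1 per even-dimensional cohomology group.
chi(P^12) = 12 + 1 = 13

13


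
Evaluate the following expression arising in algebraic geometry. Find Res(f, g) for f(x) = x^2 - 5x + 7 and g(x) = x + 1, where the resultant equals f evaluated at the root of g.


For Res(f, x - c), we evaluate f at x = c.
f(-1) = (-1)^2 - 5*(-1) + 7
= 1 + 5 + 7
= 6 + 7 = 13
Res(f, g) = 13

13


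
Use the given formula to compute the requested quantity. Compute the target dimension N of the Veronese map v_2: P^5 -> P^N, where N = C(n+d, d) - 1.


The Veronese embedding v_d: P^n -> P^N maps each point to all
degree-d monomials in n+1 homogeneous coordinates.
N = C(n+d, d) - 1
N = C(5+2, 2) - 1
N = C(7, 2) - 1
C(7, 2) = 21
N = 21 - 1 = 20

20


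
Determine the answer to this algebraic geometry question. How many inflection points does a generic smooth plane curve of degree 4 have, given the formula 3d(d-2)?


For a general smooth plane curve C of degree d, the inflection points are
the intersection of C with its Hessian curve, which has degree 3(d-2).
By Bezout, the total intersection number is d * 3(d-2) = 4 * 6 = 24.
For a general curve every flex is ordinary, so each contributes
multiplicity 1 to C·Hess(C), and the number of distinct inflection
points is 3d(d-2).
Inflection points = 3*4*(4-2) = 3*4*2 = 24

24


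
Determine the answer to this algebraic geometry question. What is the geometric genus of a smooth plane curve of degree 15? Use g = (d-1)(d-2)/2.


Using the genus formula for smooth plane curves:
g = (d-1)(d-2)/2
g = (15-1)(15-2)/2
g = 14*13/2
g = 182/2 = 91

91


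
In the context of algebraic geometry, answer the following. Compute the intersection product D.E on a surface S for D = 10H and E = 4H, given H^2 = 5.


Using bilinearity of the intersection pairing on a surface S:
(aH).(bH) = ab * (H.H)
We have H^2 = 5.
D.E = (10H).(4H) = 10*4*5
= 40*5
= 200

200


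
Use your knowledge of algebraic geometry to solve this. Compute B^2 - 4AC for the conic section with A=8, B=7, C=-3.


The discriminant of a conic Ax^2 + Bxy + Cy^2 + ... = 0 is B^2 - 4AC.
B^2 = 7^2 = 49
4AC = 4*8*(-3) = -96
Discriminant = 49 + 96 = 145

145


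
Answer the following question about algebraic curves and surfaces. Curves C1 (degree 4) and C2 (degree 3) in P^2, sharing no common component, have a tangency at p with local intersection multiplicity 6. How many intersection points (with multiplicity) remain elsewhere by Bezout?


By Bezout's theorem, the total intersection number is d1 * d2.
Total = 4 * 3 = 12
Intersection multiplicity at p = 6
Remaining intersections = 12 - 6 = 6

6


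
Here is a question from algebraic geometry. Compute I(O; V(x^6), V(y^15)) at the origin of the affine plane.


The intersection multiplicity of V(x^a) and V(y^b) at the origin is:
I(O; V(x^6), V(y^15)) = dim_k(k[x,y]/(x^6, y^15))
A basis for k[x,y]/(x^6, y^15) is the set of monomials x^i * y^j
where 0 <= i < 6 and 0 <= j < 15.
The number of such monomials is 6 * 15 = 90

90


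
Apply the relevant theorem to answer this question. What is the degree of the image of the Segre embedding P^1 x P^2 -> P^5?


The degree of the Segre variety P^1 x P^2 is C(m+n, m).
= C(3, 1)
= 3

3


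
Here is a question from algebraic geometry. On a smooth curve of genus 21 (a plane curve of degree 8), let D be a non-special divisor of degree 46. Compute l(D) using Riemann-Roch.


First, compute the genus of a smooth plane curve of degree 8:
g = (d-1)(d-2)/2 = (8-1)(8-2)/2 = 21
For a non-special divisor D (i.e., h^1(D) = 0), Riemann-Roch gives:
l(D) = deg(D) - g + 1
Since deg(D) = 46 >= 2g - 1 = 41, D is non-special.
l(D) = 46 - 21 + 1 = 26

26


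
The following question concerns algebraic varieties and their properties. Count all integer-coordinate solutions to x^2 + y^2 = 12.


Systematically check integer values of x where x^2 <= 12.
For each valid x, check if 12 - x^2 is a perfect square.
Total integer solutions found: 0

0


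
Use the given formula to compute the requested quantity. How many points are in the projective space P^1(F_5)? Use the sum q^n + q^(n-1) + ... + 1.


P^1(F_5) has (q^(n+1) - 1)/(q - 1) points.
= 5^1 + 5^0
= 5 + 1
= 6

6


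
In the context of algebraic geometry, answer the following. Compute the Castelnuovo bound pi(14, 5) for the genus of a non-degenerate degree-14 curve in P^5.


Castelnuovo's bound: write d - 1 = m(r-1) + epsilon with 0 <= epsilon < r-1.
d - 1 = 14 - 1 = 13
r - 1 = 5 - 1 = 4
13 = 3*4 + 1, so m = 3, epsilon = 1
pi(d, r) = m(m-1)(r-1)/2 + m*epsilon
= 3*2*4/2 + 3*1
= 24/2 + 3
= 12 + 3 = 15

15


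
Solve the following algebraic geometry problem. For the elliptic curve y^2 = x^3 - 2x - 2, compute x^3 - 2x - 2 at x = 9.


Compute x^3 - 2x - 2 at x = 9:
x^3 = 9^3 = 729
(-2)*x = (-2)*9 = -18
Sum: 729 - 18 - 2 = 709

709


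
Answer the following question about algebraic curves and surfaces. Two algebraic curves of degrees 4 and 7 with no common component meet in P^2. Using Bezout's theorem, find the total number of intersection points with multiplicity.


Bezout's theorem states the intersection count equals the product of degrees.
Intersection count = 4 * 7 = 28

28


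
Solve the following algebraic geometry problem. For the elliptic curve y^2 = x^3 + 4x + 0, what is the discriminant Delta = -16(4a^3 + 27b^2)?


Compute each component:
4a^3 = 4*4^3 = 4*64 = 256
27b^2 = 27*0^2 = 27*0 = 0
4a^3 + 27b^2 = 256 + 0 = 256
Delta = -16*256 = -4096

-4096


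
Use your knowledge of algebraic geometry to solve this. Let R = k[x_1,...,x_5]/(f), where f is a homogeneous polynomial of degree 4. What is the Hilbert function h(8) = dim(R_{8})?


For R = k[x_1,...,x_n]/(f) with f homogeneous of degree e:
The Hilbert series is (1 - t^e)/(1 - t)^n.
So h(d) = C(d+n-1, n-1) - C(d-e+n-1, n-1) for d >= e.
With n=5, e=4, d=8:
C(8+5-1, 5-1) = C(12, 4) = 495
C(8-4+5-1, 5-1) = C(8, 4) = 70
h(8) = 495 - 70 = 425

425
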